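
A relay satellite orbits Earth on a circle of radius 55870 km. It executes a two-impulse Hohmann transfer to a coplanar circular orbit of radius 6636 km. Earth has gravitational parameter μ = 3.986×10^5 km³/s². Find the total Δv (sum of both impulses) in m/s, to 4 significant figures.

The Hohmann ellipse has a_t = (r₁ + r₂)/2 = 31253 km.
At r₁ the circular-orbit speed is v₁ = √(μ/r₁) = 2.671 km/s.
Transfer-orbit speed at r₁ (vis-viva equation): v_a = √[μ(2/r₁ − 1/a_t)] = 1.231 km/s.
First burn Δv₁ = |v_a − v₁| = 1.440 km/s.
At r₂, v₂ = √(μ/r₂) = 7.7502 km/s.
Transfer-orbit speed at r₂: v_p = √[μ(2/r₂ − 1/a_t)] = 10.362 km/s.
Second burn Δv₂ = |v₂ − v_p| = 2.612 km/s.
Δv = Δv₁ + Δv₂ = 1.440 + 2.612 = 4.052 km/s.

Δv = 4052 m/s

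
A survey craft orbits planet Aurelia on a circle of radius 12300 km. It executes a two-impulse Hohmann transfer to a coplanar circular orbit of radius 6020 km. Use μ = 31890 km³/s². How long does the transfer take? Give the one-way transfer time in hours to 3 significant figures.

t = 4.28 hours

Semi-major axis of the transfer orbit: a_t = (12300 + 6020)/2 = 9160 km.
Transfer time t = π√(a_t³/μ) = π√((9160)³ / 31890) = 15420 s.
Converting: 15420 s ÷ 3600 s/hour = 4.28 hours.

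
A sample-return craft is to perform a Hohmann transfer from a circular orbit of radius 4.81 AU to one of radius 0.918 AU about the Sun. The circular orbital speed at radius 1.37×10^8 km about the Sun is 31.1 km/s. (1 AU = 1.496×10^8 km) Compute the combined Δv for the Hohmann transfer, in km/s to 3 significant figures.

Δv = 15.1 km/s

From the circular-orbit relation v² = μ/r at r = 1.37×10^8 km: μ = v²r = (31.1)² × 1.37×10^8 = 1.32508×10^11 km³/s².
In km: r₁ = 4.81 × 1.496×10^8 = 7.19576×10^8 km; r₂ = 0.918 × 1.496×10^8 = 1.373328×10^8 km.
The Hohmann ellipse has a_t = (r₁ + r₂)/2 = 4.284544×10^8 km.
Circular speed at r₁: v₁ = √(μ/r₁) = √(1.32508×10^11/7.19576×10^8) = 13.57 km/s.
Transfer-orbit speed at r₁ (vis-viva equation): v_a = √[μ(2/r₁ − 1/a_t)] = 7.683 km/s.
First burn Δv₁ = |v_a − v₁| = 5.887 km/s.
At r₂, v₂ = √(μ/r₂) = 31.062 km/s.
Transfer-orbit speed at r₂: v_p = √[μ(2/r₂ − 1/a_t)] = 40.255 km/s.
Second burn Δv₂ = |v₂ − v_p| = 9.193 km/s.
Δv = Δv₁ + Δv₂ = 5.887 + 9.193 = 15.08 km/s.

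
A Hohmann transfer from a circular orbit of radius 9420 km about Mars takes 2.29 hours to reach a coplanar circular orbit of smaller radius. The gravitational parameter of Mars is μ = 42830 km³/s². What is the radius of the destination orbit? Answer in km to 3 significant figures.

r₂ = 3890 km

Transfer time t = 2.29 hours = 8244 s, and t = π√(a_t³/μ).
So a_t = (μ t²/π²)^(1/3) = (42830 × (8244)² / π²)^(1/3) = 6656.4 km.
Since a_t = (r₁ + r₂)/2, r₂ = 2a_t − r₁ = 2×6656.4 − 9420 = 3892.8 km.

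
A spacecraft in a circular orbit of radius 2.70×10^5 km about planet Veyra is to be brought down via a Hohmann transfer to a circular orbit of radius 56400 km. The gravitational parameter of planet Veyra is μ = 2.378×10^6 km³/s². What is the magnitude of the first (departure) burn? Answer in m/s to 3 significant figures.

The Hohmann ellipse has a_t = (r₁ + r₂)/2 = 1.632×10^5 km.
Circular speed at r = 2.700×10^5 km: v_c = √(μ/r) = 2.968 km/s.
Transfer-orbit speed at the same r (vis-viva, a = a_t): v_t = √[μ(2/r − 1/a_t)] = 1.745 km/s.
Δv₁ = |v_t − v_c| = |1.745 − 2.968| = 1.223 km/s.

Δv₁ = 1220 m/s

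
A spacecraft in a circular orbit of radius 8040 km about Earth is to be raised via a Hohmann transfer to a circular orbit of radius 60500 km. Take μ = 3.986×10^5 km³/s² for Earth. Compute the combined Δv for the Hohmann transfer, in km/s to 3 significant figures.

Δv = 3.64 km/s

Transfer-ellipse semi-major axis a_t = (r₁ + r₂)/2 = (8040 + 60500)/2 = 34270 km.
Circular speed at r₁: v₁ = √(μ/r₁) = √(3.986×10^5/8040) = 7.041 km/s.
On the transfer ellipse at r₁, vis-viva equation gives v_p = √[μ(2/r₁ − 1/a_t)] = 9.355 km/s.
First burn Δv₁ = |v_p − v₁| = 2.314 km/s.
At r₂, v₂ = √(μ/r₂) = 2.567 km/s.
Transfer-orbit speed at r₂: v_a = √[μ(2/r₂ − 1/a_t)] = 1.243 km/s.
Second burn Δv₂ = |v₂ − v_a| = 1.324 km/s.
Total Δv = Δv₁ + Δv₂ = 3.638 km/s.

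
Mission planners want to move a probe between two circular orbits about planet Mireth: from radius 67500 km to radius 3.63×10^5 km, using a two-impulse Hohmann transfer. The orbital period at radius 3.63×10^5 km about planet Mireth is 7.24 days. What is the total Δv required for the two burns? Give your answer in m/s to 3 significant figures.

Δv = 4130 m/s

From Kepler's third law T² = 4π²r³/μ at r = 3.63×10^5 km, T = 7.24 days = 7.24 × 86400 s = 6.25536×10^5 s: μ = 4π²r³/T² = 4.82586×10^6 km³/s².
The Hohmann ellipse has a_t = (r₁ + r₂)/2 = 2.1525×10^5 km.
Circular speed at r₁: v₁ = √(μ/r₁) = √(4.82586×10^6/67500) = 8.455 km/s.
On the transfer ellipse at r₁, vis-viva equation gives v_p = √[μ(2/r₁ − 1/a_t)] = 10.98 km/s.
First burn Δv₁ = |v_p − v₁| = 2.525 km/s.
At r₂, v₂ = √(μ/r₂) = 3.646 km/s.
Transfer-orbit speed at r₂: v_a = √[μ(2/r₂ − 1/a_t)] = 2.042 km/s.
Second burn Δv₂ = |v₂ − v_a| = 1.604 km/s.
Total Δv = Δv₁ + Δv₂ = 4.129 km/s.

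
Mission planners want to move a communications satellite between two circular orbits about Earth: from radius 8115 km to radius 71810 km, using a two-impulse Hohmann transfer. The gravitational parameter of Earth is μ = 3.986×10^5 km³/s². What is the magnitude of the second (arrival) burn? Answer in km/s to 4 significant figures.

Transfer-ellipse semi-major axis a_t = (r₁ + r₂)/2 = (8115 + 71810)/2 = 39962.5 km.
On the circular orbit at r = 71810 km, v_c = √(μ/r) = 2.356 km/s.
Vis-viva on the transfer ellipse at r = 71810 km gives v_t = √[μ(2/r − 1/a_t)] = 1.062 km/s.
Δv₂ = |v_t − v_c| = |1.062 − 2.356| = 1.294 km/s.

Δv₂ = 1.294 km/s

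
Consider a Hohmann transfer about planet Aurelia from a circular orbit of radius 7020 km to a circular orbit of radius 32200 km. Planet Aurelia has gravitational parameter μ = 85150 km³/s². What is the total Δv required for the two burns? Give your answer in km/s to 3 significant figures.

Δv = 1.63 km/s

Semi-major axis of the transfer orbit: a_t = (7020 + 32200)/2 = 19610 km.
At r₁ the circular-orbit speed is v₁ = √(μ/r₁) = 3.4828 km/s.
Transfer-orbit speed at r₁ (vis-viva): v_p = √[μ(2/r₁ − 1/a_t)] = 4.4629 km/s.
First burn Δv₁ = |v_p − v₁| = 0.9801 km/s.
Circular speed at r₂: v₂ = √(μ/r₂) = 1.6262 km/s.
Transfer-orbit speed at r₂: v_a = √[μ(2/r₂ − 1/a_t)] = 0.97296 km/s.
Second burn Δv₂ = |v₂ − v_a| = 0.6532 km/s.
Total Δv = Δv₁ + Δv₂ = 1.633 km/s.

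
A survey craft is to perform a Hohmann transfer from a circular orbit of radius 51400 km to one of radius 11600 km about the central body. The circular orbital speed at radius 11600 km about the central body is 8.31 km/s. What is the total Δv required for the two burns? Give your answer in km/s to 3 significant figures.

Δv = 3.86 km/s

From the circular-orbit relation v² = μ/r at r = 11600 km: μ = v²r = (8.31)² × 11600 = 8.01051×10^5 km³/s².
Semi-major axis of the transfer orbit: a_t = (51400 + 11600)/2 = 31500 km.
At r₁ the circular-orbit speed is v₁ = √(μ/r₁) = 3.948 km/s.
On the transfer ellipse at r₁, v² = μ(2/r − 1/a) gives v_a = √[μ(2/r₁ − 1/a_t)] = 2.396 km/s.
First burn Δv₁ = |v_a − v₁| = 1.552 km/s.
Circular speed at r₂: v₂ = √(μ/r₂) = 8.3100 km/s.
Transfer-orbit speed at r₂: v_p = √[μ(2/r₂ − 1/a_t)] = 10.615 km/s.
Second burn Δv₂ = |v₂ − v_p| = 2.305 km/s.
Δv = Δv₁ + Δv₂ = 1.552 + 2.305 = 3.857 km/s.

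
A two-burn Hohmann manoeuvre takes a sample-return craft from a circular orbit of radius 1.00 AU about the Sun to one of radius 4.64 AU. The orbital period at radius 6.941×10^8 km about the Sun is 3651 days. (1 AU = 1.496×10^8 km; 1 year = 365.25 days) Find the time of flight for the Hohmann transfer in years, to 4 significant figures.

t = 2.368 years

From Kepler's third law T² = 4π²r³/μ at r = 6.941×10^8 km, T = 3651 days = 3651 × 86400 s = 3.154464×10^8 s: μ = 4π²r³/T² = 1.32671×10^11 km³/s².
In km: r₁ = 1.00 × 1.496×10^8 = 1.496×10^8 km; r₂ = 4.64 × 1.496×10^8 = 6.94144×10^8 km.
Semi-major axis of the transfer orbit: a_t = (1.496×10^8 + 6.94144×10^8)/2 = 4.21872×10^8 km.
Half the transfer-orbit period gives t = π√(a_t³/μ) = 7.474×10^7 s.
Converting: 7.474×10^7 s ÷ 3.15576×10^7 s/year (365.25 × 86400) = 2.368 years.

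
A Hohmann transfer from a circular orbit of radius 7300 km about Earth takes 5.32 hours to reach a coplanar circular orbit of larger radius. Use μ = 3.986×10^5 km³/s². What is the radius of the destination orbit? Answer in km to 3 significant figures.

r₂ = 41800 km

Transfer time t = 5.32 hours = 19152 s, and t = π√(a_t³/μ).
So a_t = (μ t²/π²)^(1/3) = (3.986×10^5 × (19152)² / π²)^(1/3) = 24560 km.
Since a_t = (r₁ + r₂)/2, r₂ = 2a_t − r₁ = 2×24560 − 7300 = 41820 km.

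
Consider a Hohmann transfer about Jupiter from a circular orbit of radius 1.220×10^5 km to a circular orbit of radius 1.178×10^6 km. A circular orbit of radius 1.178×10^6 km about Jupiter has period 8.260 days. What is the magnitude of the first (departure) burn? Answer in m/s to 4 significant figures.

Δv₁ = 11160 m/s

From Kepler's third law T² = 4π²r³/μ at r = 1.178×10^6 km, T = 8.260 days = 8.260 × 86400 s = 7.13664×10^5 s: μ = 4π²r³/T² = 1.26709×10^8 km³/s².
The Hohmann ellipse has a_t = (r₁ + r₂)/2 = 6.500×10^5 km.
On the circular orbit at r = 1.220×10^5 km, v_c = √(μ/r) = 32.23 km/s.
Vis-viva on the transfer ellipse at r = 1.220×10^5 km gives v_t = √[μ(2/r − 1/a_t)] = 43.39 km/s.
Δv₁ = |v_t − v_c| = |43.39 − 32.23| = 11.16 km/s.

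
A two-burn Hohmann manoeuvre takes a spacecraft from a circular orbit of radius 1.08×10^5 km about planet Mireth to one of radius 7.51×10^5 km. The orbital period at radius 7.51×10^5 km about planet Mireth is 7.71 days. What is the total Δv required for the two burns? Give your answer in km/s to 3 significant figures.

From Kepler's third law T² = 4π²r³/μ at r = 7.51×10^5 km, T = 7.71 days = 7.71 × 86400 s = 6.66144×10^5 s: μ = 4π²r³/T² = 3.76828×10^7 km³/s².
Semi-major axis of the transfer orbit: a_t = (1.080×10^5 + 7.510×10^5)/2 = 4.295×10^5 km.
Circular speed at r₁: v₁ = √(μ/r₁) = √(3.76828×10^7/1.080×10^5) = 18.679 km/s.
On the transfer ellipse at r₁, vis-viva gives v_p = √[μ(2/r₁ − 1/a_t)] = 24.700 km/s.
First burn Δv₁ = |v_p − v₁| = 6.021 km/s.
At r₂, v₂ = √(μ/r₂) = 7.08356 km/s.
Transfer-orbit speed at r₂: v_a = √[μ(2/r₂ − 1/a_t)] = 3.55207 km/s.
Second burn Δv₂ = |v₂ − v_a| = 3.531 km/s.
Δv = Δv₁ + Δv₂ = 6.021 + 3.531 = 9.552 km/s.

Δv = 9.55 km/s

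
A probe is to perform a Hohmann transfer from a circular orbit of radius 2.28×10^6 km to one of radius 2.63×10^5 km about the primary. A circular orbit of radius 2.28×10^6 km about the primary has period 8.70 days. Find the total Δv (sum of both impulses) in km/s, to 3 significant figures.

From Kepler's third law T² = 4π²r³/μ at r = 2.28×10^6 km, T = 8.70 days = 8.70 × 86400 s = 7.5168×10^5 s: μ = 4π²r³/T² = 8.28130×10^8 km³/s².
The Hohmann ellipse has a_t = (r₁ + r₂)/2 = 1.2715×10^6 km.
At r₁ the circular-orbit speed is v₁ = √(μ/r₁) = 19.06 km/s.
Transfer-orbit speed at r₁ (vis-viva equation): v_a = √[μ(2/r₁ − 1/a_t)] = 8.668 km/s.
First burn Δv₁ = |v_a − v₁| = 10.39 km/s.
Circular speed at r₂: v₂ = √(μ/r₂) = 56.11 km/s.
Transfer-orbit speed at r₂: v_p = √[μ(2/r₂ − 1/a_t)] = 75.14 km/s.
Second burn Δv₂ = |v₂ − v_p| = 19.03 km/s.
Δv = Δv₁ + Δv₂ = 10.39 + 19.03 = 29.42 km/s.

Δv = 29.4 km/s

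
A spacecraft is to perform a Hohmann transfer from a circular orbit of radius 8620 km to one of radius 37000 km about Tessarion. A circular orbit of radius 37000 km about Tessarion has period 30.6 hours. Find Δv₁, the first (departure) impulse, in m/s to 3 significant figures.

Δv₁ = 1200 m/s

From Kepler's third law T² = 4π²r³/μ at r = 37000 km, T = 30.6 hours = 30.6 × 3600 s = 1.1016×10^5 s: μ = 4π²r³/T² = 1.64785×10^5 km³/s².
The Hohmann ellipse has a_t = (r₁ + r₂)/2 = 22810 km.
On the circular orbit at r = 8620 km, v_c = √(μ/r) = 4.3722 km/s.
Vis-viva on the transfer ellipse at r = 8620 km gives v_t = √[μ(2/r − 1/a_t)] = 5.5686 km/s.
Δv₁ = |v_t − v_c| = |5.5686 − 4.3722| = 1.196 km/s.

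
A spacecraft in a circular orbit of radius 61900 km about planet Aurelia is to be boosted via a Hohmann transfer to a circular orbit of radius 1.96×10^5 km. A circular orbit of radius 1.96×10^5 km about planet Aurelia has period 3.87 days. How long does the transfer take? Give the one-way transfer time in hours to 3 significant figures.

t = 24.8 hours

From Kepler's third law T² = 4π²r³/μ at r = 1.96×10^5 km, T = 3.87 days = 3.87 × 86400 s = 3.34368×10^5 s: μ = 4π²r³/T² = 2.65876×10^6 km³/s².
Transfer-ellipse semi-major axis a_t = (r₁ + r₂)/2 = (61900 + 1.960×10^5)/2 = 1.2895×10^5 km.
Half the transfer-orbit period gives t = π√(a_t³/μ) = 89220 s.
Converting: 89220 s ÷ 3600 s/hour = 24.8 hours.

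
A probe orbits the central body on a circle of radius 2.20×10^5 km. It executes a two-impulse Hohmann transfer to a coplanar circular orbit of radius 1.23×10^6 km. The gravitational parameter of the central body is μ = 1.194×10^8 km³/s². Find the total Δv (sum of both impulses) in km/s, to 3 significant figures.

Δv = 11.5 km/s

Transfer-ellipse semi-major axis a_t = (r₁ + r₂)/2 = (2.200×10^5 + 1.230×10^6)/2 = 7.250×10^5 km.
At r₁ the circular-orbit speed is v₁ = √(μ/r₁) = 23.2965 km/s.
Transfer-orbit speed at r₁ (v² = μ(2/r − 1/a)): v_p = √[μ(2/r₁ − 1/a_t)] = 30.3441 km/s.
First burn Δv₁ = |v_p − v₁| = 7.048 km/s.
Circular speed at r₂: v₂ = √(μ/r₂) = 9.8526 km/s.
Transfer-orbit speed at r₂: v_a = √[μ(2/r₂ − 1/a_t)] = 5.4274 km/s.
Second burn Δv₂ = |v₂ − v_a| = 4.425 km/s.
Total Δv = Δv₁ + Δv₂ = 11.47 km/s.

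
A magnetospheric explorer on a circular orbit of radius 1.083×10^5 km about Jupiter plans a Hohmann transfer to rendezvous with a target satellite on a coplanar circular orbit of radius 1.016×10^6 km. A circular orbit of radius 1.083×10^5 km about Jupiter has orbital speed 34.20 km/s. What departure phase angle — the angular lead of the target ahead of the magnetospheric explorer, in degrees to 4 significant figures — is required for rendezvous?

φ = 105.9°

From the circular-orbit relation v² = μ/r at r = 1.083×10^5 km: μ = v²r = (34.20)² × 1.083×10^5 = 1.26672×10^8 km³/s².
The Hohmann ellipse has a_t = (r₁ + r₂)/2 = 5.6215×10^5 km.
Transfer time t = π√(a_t³/μ) = 1.1765×10^5 s.
Target angular speed ω₂ = √(μ/r₂³) = 1.0990×10^-5 rad/s.
Angle swept by the target during transfer: ω₂·t = 1.293 rad = 74.08°.
Arrival is 180° from departure on the ellipse, so φ = 180° − 74.08° = 105.9°.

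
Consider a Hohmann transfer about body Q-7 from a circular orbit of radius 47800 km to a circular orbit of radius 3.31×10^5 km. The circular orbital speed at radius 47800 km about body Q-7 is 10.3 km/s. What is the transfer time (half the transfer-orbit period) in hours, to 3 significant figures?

t = 31.9 hours

From the circular-orbit relation v² = μ/r at r = 47800 km: μ = v²r = (10.3)² × 47800 = 5.07110×10^6 km³/s².
Transfer-ellipse semi-major axis a_t = (r₁ + r₂)/2 = (47800 + 3.310×10^5)/2 = 1.894×10^5 km.
Transfer time t = π√(a_t³/μ) = π√((1.894×10^5)³ / 5.07110×10^6) = 1.150×10^5 s.
Converting: 1.150×10^5 s ÷ 3600 s/hour = 31.9 hours.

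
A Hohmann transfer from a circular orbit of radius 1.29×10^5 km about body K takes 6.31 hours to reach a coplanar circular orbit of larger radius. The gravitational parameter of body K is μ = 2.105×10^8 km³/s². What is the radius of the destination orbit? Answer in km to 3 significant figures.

Transfer time t = 6.31 hours = 22716 s, and t = π√(a_t³/μ).
So a_t = (μ t²/π²)^(1/3) = (2.105×10^8 × (22716)² / π²)^(1/3) = 2.2244×10^5 km.
Since a_t = (r₁ + r₂)/2, r₂ = 2a_t − r₁ = 2×2.2244×10^5 − 1.290×10^5 = 3.1588×10^5 km.

r₂ = 3.16×10^5 km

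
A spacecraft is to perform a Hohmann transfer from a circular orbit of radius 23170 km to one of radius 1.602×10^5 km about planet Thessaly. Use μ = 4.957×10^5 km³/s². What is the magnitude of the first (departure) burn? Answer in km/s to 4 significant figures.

Δv₁ = 1.489 km/s

The Hohmann ellipse has a_t = (r₁ + r₂)/2 = 91685 km.
Circular speed at r = 23170 km: v_c = √(μ/r) = 4.625 km/s.
Vis-viva on the transfer ellipse at r = 23170 km gives v_t = √[μ(2/r − 1/a_t)] = 6.114 km/s.
Δv₁ = |v_t − v_c| = |6.114 − 4.625| = 1.489 km/s.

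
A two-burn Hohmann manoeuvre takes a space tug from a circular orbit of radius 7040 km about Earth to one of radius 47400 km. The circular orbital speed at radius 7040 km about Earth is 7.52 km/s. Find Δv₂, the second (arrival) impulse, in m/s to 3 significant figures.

From the circular-orbit relation v² = μ/r at r = 7040 km: μ = v²r = (7.52)² × 7040 = 3.98115×10^5 km³/s².
The Hohmann ellipse has a_t = (r₁ + r₂)/2 = 27220 km.
On the circular orbit at r = 47400 km, v_c = √(μ/r) = 2.898 km/s.
Vis-viva on the transfer ellipse at r = 47400 km gives v_t = √[μ(2/r − 1/a_t)] = 1.474 km/s.
Δv₂ = |v_t − v_c| = |1.474 − 2.898| = 1.424 km/s.

Δv₂ = 1420 m/s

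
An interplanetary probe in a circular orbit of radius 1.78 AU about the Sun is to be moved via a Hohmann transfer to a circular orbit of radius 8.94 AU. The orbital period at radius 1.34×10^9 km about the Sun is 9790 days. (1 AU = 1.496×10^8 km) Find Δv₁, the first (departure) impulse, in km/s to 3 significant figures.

Δv₁ = 6.51 km/s

From Kepler's third law T² = 4π²r³/μ at r = 1.34×10^9 km, T = 9790 days = 9790 × 86400 s = 8.45856×10^8 s: μ = 4π²r³/T² = 1.32764×10^11 km³/s².
In km: r₁ = 1.78 × 1.496×10^8 = 2.66288×10^8 km; r₂ = 8.94 × 1.496×10^8 = 1.337424×10^9 km.
The Hohmann ellipse has a_t = (r₁ + r₂)/2 = 8.01856×10^8 km.
Circular speed at r = 2.66288×10^8 km: v_c = √(μ/r) = 22.329 km/s.
Transfer-orbit speed at the same r (vis-viva, a = a_t): v_t = √[μ(2/r − 1/a_t)] = 28.837 km/s.
Δv₁ = |v_t − v_c| = |28.837 − 22.329| = 6.508 km/s.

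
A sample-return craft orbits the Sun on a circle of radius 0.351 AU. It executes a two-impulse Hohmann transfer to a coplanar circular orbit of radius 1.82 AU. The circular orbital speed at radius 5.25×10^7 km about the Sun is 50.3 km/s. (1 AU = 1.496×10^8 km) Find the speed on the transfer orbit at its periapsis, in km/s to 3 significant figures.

v = 65.1 km/s

From the circular-orbit relation v² = μ/r at r = 5.25×10^7 km: μ = v²r = (50.3)² × 5.25×10^7 = 1.32830×10^11 km³/s².
In km: r₁ = 0.351 × 1.496×10^8 = 5.25096×10^7 km; r₂ = 1.82 × 1.496×10^8 = 2.72272×10^8 km.
Semi-major axis of the transfer orbit: a_t = (5.25096×10^7 + 2.72272×10^8)/2 = 1.623908×10^8 km.
The periapsis of the transfer ellipse is at r = 5.25096×10^7 km.
Vis-viva: v = √[μ(2/r − 1/a_t)] = √[1.32830×10^11 × (2/5.25096×10^7 − 1/1.623908×10^8)] = 65.13 km/s.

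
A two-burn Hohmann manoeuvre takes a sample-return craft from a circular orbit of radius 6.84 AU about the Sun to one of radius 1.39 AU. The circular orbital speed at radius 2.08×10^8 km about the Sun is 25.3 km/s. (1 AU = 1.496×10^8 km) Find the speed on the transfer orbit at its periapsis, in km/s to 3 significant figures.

v = 32.6 km/s

From the circular-orbit relation v² = μ/r at r = 2.08×10^8 km: μ = v²r = (25.3)² × 2.08×10^8 = 1.33139×10^11 km³/s².
In km: r₁ = 6.84 × 1.496×10^8 = 1.023264×10^9 km; r₂ = 1.39 × 1.496×10^8 = 2.07944×10^8 km.
The Hohmann ellipse has a_t = (r₁ + r₂)/2 = 6.15604×10^8 km.
At periapsis, r = 2.07944×10^8 km.
From the vis-viva equation, v = √[μ(2/r − 1/a_t)] = 32.62 km/s.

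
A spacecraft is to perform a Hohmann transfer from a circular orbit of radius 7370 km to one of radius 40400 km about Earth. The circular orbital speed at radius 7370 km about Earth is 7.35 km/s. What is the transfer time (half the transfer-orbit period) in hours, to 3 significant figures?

From the circular-orbit relation v² = μ/r at r = 7370 km: μ = v²r = (7.35)² × 7370 = 3.98146×10^5 km³/s².
The Hohmann ellipse has a_t = (r₁ + r₂)/2 = 23885 km.
Half the transfer-orbit period gives t = π√(a_t³/μ) = 18380 s.
Converting: 18380 s ÷ 3600 s/hour = 5.11 hours.

t = 5.11 hours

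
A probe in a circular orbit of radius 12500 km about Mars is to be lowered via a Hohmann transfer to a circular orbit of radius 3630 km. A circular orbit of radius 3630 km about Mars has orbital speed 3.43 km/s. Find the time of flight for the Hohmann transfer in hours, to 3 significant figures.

t = 3.06 hours

From the circular-orbit relation v² = μ/r at r = 3630 km: μ = v²r = (3.43)² × 3630 = 42706.6 km³/s².
The Hohmann ellipse has a_t = (r₁ + r₂)/2 = 8065 km.
Half the transfer-orbit period gives t = π√(a_t³/μ) = 11010 s.
Converting: 11010 s ÷ 3600 s/hour = 3.06 hours.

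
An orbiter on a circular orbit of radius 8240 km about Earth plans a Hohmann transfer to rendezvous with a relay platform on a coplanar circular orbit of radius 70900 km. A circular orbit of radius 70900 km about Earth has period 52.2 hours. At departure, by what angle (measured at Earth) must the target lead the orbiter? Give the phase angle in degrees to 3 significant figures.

φ = 105°

From Kepler's third law T² = 4π²r³/μ at r = 70900 km, T = 52.2 hours = 52.2 × 3600 s = 1.8792×10^5 s: μ = 4π²r³/T² = 3.98430×10^5 km³/s².
Semi-major axis of the transfer orbit: a_t = (8240 + 70900)/2 = 39570 km.
Transfer time t = π√(a_t³/μ) = 39176.2 s.
Target angular speed ω₂ = √(μ/r₂³) = 3.34354×10^-5 rad/s.
Angle swept by the target during transfer: ω₂·t = 1.3099 rad = 75.05°.
Arrival is 180° from departure on the ellipse, so φ = 180° − 75.05° = 105°.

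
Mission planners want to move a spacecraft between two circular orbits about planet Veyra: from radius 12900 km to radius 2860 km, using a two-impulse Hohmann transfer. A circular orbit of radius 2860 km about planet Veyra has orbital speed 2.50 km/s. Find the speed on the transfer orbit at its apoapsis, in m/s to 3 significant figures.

From the circular-orbit relation v² = μ/r at r = 2860 km: μ = v²r = (2.50)² × 2860 = 17875.0 km³/s².
Transfer-ellipse semi-major axis a_t = (r₁ + r₂)/2 = (12900 + 2860)/2 = 7880 km.
At apoapsis, r = 12900 km.
From the vis-viva equation, v = √[μ(2/r − 1/a_t)] = 0.7092 km/s.

v = 709 m/s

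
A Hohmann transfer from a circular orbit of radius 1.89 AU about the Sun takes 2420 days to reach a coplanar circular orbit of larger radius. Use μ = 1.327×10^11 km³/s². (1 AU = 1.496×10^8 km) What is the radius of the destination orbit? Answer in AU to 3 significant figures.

r₂ = 9.31 AU

In km: r₁ = 1.89 × 1.496×10^8 = 2.82744×10^8 km.
Transfer time t = 2420 days = 2.09088×10^8 s, and t = π√(a_t³/μ).
So a_t = (μ t²/π²)^(1/3) = (1.327×10^11 × (2.09088×10^8)² / π²)^(1/3) = 8.3768×10^8 km.
Since a_t = (r₁ + r₂)/2, r₂ = 2a_t − r₁ = 2×8.3768×10^8 − 2.82744×10^8 = 1.392616×10^9 km.
In AU: r₂ = 1.392616×10^9 / 1.496×10^8 = 9.31 AU.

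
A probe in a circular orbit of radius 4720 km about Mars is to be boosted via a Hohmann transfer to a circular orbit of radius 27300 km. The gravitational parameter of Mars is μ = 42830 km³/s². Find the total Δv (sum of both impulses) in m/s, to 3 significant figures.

Semi-major axis of the transfer orbit: a_t = (4720 + 27300)/2 = 16010 km.
At r₁ the circular-orbit speed is v₁ = √(μ/r₁) = 3.0123 km/s.
Transfer-orbit speed at r₁ (v² = μ(2/r − 1/a)): v_p = √[μ(2/r₁ − 1/a_t)] = 3.9336 km/s.
First burn Δv₁ = |v_p − v₁| = 0.9213 km/s.
Circular speed at r₂: v₂ = √(μ/r₂) = 1.252543 km/s.
Transfer-orbit speed at r₂: v_a = √[μ(2/r₂ − 1/a_t)] = 0.6800926 km/s.
Second burn Δv₂ = |v₂ − v_a| = 0.5725 km/s.
Total Δv = Δv₁ + Δv₂ = 1.494 km/s.

Δv = 1490 m/s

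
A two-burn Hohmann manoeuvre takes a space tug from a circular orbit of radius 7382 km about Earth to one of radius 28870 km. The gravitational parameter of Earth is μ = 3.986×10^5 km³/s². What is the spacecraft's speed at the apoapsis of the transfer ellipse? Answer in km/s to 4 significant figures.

The Hohmann ellipse has a_t = (r₁ + r₂)/2 = 18126 km.
At apoapsis, r = 28870 km.
Applying v² = μ(2/r − 1/a_t): v = 2.371 km/s.

v = 2.371 km/s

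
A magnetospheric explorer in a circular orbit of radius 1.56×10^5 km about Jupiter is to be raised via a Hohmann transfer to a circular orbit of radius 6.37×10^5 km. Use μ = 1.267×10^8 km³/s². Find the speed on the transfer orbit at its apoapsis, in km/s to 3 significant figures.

The Hohmann ellipse has a_t = (r₁ + r₂)/2 = 3.965×10^5 km.
The apoapsis of the transfer ellipse is at r = 6.370×10^5 km.
From the vis-viva equation, v = √[μ(2/r − 1/a_t)] = 8.846 km/s.

v = 8.85 km/s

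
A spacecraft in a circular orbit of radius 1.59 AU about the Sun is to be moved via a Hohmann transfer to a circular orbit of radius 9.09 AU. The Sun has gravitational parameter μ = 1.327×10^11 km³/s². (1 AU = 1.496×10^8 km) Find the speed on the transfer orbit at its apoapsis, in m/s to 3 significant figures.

v = 5390 m/s

In km: r₁ = 1.59 × 1.496×10^8 = 2.37864×10^8 km; r₂ = 9.09 × 1.496×10^8 = 1.359864×10^9 km.
Transfer-ellipse semi-major axis a_t = (r₁ + r₂)/2 = (2.37864×10^8 + 1.359864×10^9)/2 = 7.98864×10^8 km.
The apoapsis of the transfer ellipse is at r = 1.359864×10^9 km.
Vis-viva: v = √[μ(2/r − 1/a_t)] = √[1.327×10^11 × (2/1.359864×10^9 − 1/7.98864×10^8)] = 5.390 km/s.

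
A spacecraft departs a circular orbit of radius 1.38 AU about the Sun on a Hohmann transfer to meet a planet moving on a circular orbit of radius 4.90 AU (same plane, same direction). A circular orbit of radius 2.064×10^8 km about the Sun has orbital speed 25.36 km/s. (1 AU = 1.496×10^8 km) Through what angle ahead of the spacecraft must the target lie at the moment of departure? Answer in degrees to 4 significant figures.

φ = 87.66°

From the circular-orbit relation v² = μ/r at r = 2.064×10^8 km: μ = v²r = (25.36)² × 2.064×10^8 = 1.32742×10^11 km³/s².
In km: r₁ = 1.38 × 1.496×10^8 = 2.06448×10^8 km; r₂ = 4.90 × 1.496×10^8 = 7.3304×10^8 km.
Transfer-ellipse semi-major axis a_t = (r₁ + r₂)/2 = (2.06448×10^8 + 7.3304×10^8)/2 = 4.69744×10^8 km.
The half-period of the transfer ellipse is t = π√(a_t³/μ) = 8.77885×10^7 s.
Target angular speed ω₂ = √(μ/r₂³) = 1.83575×10^-8 rad/s.
Angle swept by the target during transfer: ω₂·t = 1.6116 rad = 92.34°.
The spacecraft traverses 180° on the transfer ellipse, so the target must lead by 180° − 92.34° = 87.66°.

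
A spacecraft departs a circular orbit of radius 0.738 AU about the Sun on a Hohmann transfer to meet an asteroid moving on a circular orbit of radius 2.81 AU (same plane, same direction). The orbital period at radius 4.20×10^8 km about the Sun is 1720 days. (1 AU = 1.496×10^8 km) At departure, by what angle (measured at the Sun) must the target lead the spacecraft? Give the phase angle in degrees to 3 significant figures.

φ = 89.7°

From Kepler's third law T² = 4π²r³/μ at r = 4.20×10^8 km, T = 1720 days = 1720 × 86400 s = 1.48608×10^8 s: μ = 4π²r³/T² = 1.32441×10^11 km³/s².
In km: r₁ = 0.738 × 1.496×10^8 = 1.104048×10^8 km; r₂ = 2.81 × 1.496×10^8 = 4.20376×10^8 km.
Semi-major axis of the transfer orbit: a_t = (1.104048×10^8 + 4.20376×10^8)/2 = 2.653904×10^8 km.
The half-period of the transfer ellipse is t = π√(a_t³/μ) = 3.7322×10^7 s.
Target angular speed ω₂ = √(μ/r₂³) = 4.2224×10^-8 rad/s.
Angle swept by the target during transfer: ω₂·t = 1.5759 rad = 90.29°.
The spacecraft traverses 180° on the transfer ellipse, so the target must lead by 180° − 90.29° = 89.7°.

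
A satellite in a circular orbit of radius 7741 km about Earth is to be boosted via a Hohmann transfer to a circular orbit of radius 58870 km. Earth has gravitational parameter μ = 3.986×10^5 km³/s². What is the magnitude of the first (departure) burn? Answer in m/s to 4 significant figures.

Δv₁ = 2364 m/s

The Hohmann ellipse has a_t = (r₁ + r₂)/2 = 33305.5 km.
Circular speed at r = 7741 km: v_c = √(μ/r) = 7.176 km/s.
Vis-viva on the transfer ellipse at r = 7741 km gives v_t = √[μ(2/r − 1/a_t)] = 9.540 km/s.
Δv₁ = |v_t − v_c| = |9.540 − 7.176| = 2.364 km/s.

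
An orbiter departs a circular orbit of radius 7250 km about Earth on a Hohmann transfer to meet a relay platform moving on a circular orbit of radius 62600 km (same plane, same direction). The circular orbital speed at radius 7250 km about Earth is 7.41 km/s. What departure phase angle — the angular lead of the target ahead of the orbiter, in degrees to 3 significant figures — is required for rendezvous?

φ = 105°

From the circular-orbit relation v² = μ/r at r = 7250 km: μ = v²r = (7.41)² × 7250 = 3.98084×10^5 km³/s².
Transfer-ellipse semi-major axis a_t = (r₁ + r₂)/2 = (7250 + 62600)/2 = 34925 km.
The half-period of the transfer ellipse is t = π√(a_t³/μ) = 32499 s.
Target angular speed ω₂ = √(μ/r₂³) = 4.0283×10^-5 rad/s.
Angle swept by the target during transfer: ω₂·t = 1.3092 rad = 75.01°.
Arrival is 180° from departure on the ellipse, so φ = 180° − 75.01° = 105°.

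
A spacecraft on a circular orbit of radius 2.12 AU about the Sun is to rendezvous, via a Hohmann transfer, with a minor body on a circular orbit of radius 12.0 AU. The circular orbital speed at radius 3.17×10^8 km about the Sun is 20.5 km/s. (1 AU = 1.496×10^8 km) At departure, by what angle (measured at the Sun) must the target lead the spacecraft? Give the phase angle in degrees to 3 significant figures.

From the circular-orbit relation v² = μ/r at r = 3.17×10^8 km: μ = v²r = (20.5)² × 3.17×10^8 = 1.33219×10^11 km³/s².
In km: r₁ = 2.12 × 1.496×10^8 = 3.17152×10^8 km; r₂ = 12.0 × 1.496×10^8 = 1.7952×10^9 km.
Semi-major axis of the transfer orbit: a_t = (3.17152×10^8 + 1.7952×10^9)/2 = 1.056176×10^9 km.
The half-period of the transfer ellipse is t = π√(a_t³/μ) = 2.9544×10^8 s.
Target angular speed ω₂ = √(μ/r₂³) = 4.7986×10^-9 rad/s.
Angle swept by the target during transfer: ω₂·t = 1.4177 rad = 81.23°.
The spacecraft traverses 180° on the transfer ellipse, so the target must lead by 180° − 81.23° = 98.8°.

φ = 98.8°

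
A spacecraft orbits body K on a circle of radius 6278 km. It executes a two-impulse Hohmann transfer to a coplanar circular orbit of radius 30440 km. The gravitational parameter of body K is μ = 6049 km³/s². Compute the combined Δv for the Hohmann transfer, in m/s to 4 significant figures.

Δv = 467.5 m/s

The Hohmann ellipse has a_t = (r₁ + r₂)/2 = 18359 km.
Circular speed at r₁: v₁ = √(μ/r₁) = √(6049/6278) = 0.9816 km/s.
Transfer-orbit speed at r₁ (vis-viva): v_p = √[μ(2/r₁ − 1/a_t)] = 1.264 km/s.
First burn Δv₁ = |v_p − v₁| = 0.2824 km/s.
At r₂, v₂ = √(μ/r₂) = 0.4458 km/s.
Transfer-orbit speed at r₂: v_a = √[μ(2/r₂ − 1/a_t)] = 0.2607 km/s.
Second burn Δv₂ = |v₂ − v_a| = 0.1851 km/s.
Total Δv = Δv₁ + Δv₂ = 0.4675 km/s.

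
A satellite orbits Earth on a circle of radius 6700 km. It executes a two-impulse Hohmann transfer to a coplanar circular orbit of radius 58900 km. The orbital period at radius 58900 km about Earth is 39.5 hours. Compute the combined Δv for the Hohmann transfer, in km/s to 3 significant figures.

Δv = 4.05 km/s

From Kepler's third law T² = 4π²r³/μ at r = 58900 km, T = 39.5 hours = 39.5 × 3600 s = 1.422×10^5 s: μ = 4π²r³/T² = 3.98939×10^5 km³/s².
The Hohmann ellipse has a_t = (r₁ + r₂)/2 = 32800 km.
Circular speed at r₁: v₁ = √(μ/r₁) = √(3.98939×10^5/6700) = 7.716 km/s.
On the transfer ellipse at r₁, vis-viva gives v_p = √[μ(2/r₁ − 1/a_t)] = 10.34 km/s.
First burn Δv₁ = |v_p − v₁| = 2.624 km/s.
Circular speed at r₂: v₂ = √(μ/r₂) = 2.6025 km/s.
Transfer-orbit speed at r₂: v_a = √[μ(2/r₂ − 1/a_t)] = 1.1762 km/s.
Second burn Δv₂ = |v₂ − v_a| = 1.426 km/s.
Total Δv = Δv₁ + Δv₂ = 4.050 km/s.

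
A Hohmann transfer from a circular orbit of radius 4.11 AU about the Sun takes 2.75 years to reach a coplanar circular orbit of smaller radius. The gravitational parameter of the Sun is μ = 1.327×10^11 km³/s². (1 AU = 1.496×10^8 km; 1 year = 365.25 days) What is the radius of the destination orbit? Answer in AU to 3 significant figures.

r₂ = 2.12 AU

In km: r₁ = 4.11 × 1.496×10^8 = 6.14856×10^8 km.
Transfer time t = 2.75 years × 365.25 × 86400 s = 8.67834×10^7 s, and t = π√(a_t³/μ).
So a_t = (μ t²/π²)^(1/3) = (1.327×10^11 × (8.67834×10^7)² / π²)^(1/3) = 4.6610×10^8 km.
Since a_t = (r₁ + r₂)/2, r₂ = 2a_t − r₁ = 2×4.6610×10^8 − 6.14856×10^8 = 3.17344×10^8 km.
In AU: r₂ = 3.17344×10^8 / 1.496×10^8 = 2.12 AU.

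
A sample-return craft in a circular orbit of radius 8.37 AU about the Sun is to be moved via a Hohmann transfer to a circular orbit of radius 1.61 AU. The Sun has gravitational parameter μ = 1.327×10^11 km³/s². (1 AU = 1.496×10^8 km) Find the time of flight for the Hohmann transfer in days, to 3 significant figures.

In km: r₁ = 8.37 × 1.496×10^8 = 1.252152×10^9 km; r₂ = 1.61 × 1.496×10^8 = 2.40856×10^8 km.
Semi-major axis of the transfer orbit: a_t = (1.252152×10^9 + 2.40856×10^8)/2 = 7.46504×10^8 km.
Half the transfer-orbit period gives t = π√(a_t³/μ) = 1.759×10^8 s.
Converting: 1.759×10^8 s ÷ 86400 s/day = 2040 days.

t = 2040 days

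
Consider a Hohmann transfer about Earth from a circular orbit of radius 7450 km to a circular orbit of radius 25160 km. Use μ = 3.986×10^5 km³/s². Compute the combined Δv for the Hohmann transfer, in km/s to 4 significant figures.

Δv = 3.061 km/s

Semi-major axis of the transfer orbit: a_t = (7450 + 25160)/2 = 16305 km.
Circular speed at r₁: v₁ = √(μ/r₁) = √(3.986×10^5/7450) = 7.31460 km/s.
On the transfer ellipse at r₁, v² = μ(2/r − 1/a) gives v_p = √[μ(2/r₁ − 1/a_t)] = 9.08627 km/s.
First burn Δv₁ = |v_p − v₁| = 1.77167 km/s.
At r₂, v₂ = √(μ/r₂) = 3.98028 km/s.
Transfer-orbit speed at r₂: v_a = √[μ(2/r₂ − 1/a_t)] = 2.69049 km/s.
Second burn Δv₂ = |v₂ − v_a| = 1.28979 km/s.
Total Δv = Δv₁ + Δv₂ = 3.061 km/s.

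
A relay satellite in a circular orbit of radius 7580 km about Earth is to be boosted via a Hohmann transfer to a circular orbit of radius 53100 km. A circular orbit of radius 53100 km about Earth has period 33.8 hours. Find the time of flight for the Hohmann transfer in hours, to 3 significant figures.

t = 7.30 hours

From Kepler's third law T² = 4π²r³/μ at r = 53100 km, T = 33.8 hours = 33.8 × 3600 s = 1.2168×10^5 s: μ = 4π²r³/T² = 3.99213×10^5 km³/s².
Semi-major axis of the transfer orbit: a_t = (7580 + 53100)/2 = 30340 km.
By Kepler's third law the transfer-orbit period is T = 2π√(a_t³/μ), so t = T/2 = 26280 s.
Converting: 26280 s ÷ 3600 s/hour = 7.30 hours.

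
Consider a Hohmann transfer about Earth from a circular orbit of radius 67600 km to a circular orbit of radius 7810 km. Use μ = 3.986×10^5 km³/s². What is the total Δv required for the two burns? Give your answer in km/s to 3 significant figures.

Δv = 3.74 km/s

The Hohmann ellipse has a_t = (r₁ + r₂)/2 = 37705 km.
Circular speed at r₁: v₁ = √(μ/r₁) = √(3.986×10^5/67600) = 2.428 km/s.
Transfer-orbit speed at r₁ (vis-viva equation): v_a = √[μ(2/r₁ − 1/a_t)] = 1.105 km/s.
First burn Δv₁ = |v_a − v₁| = 1.323 km/s.
Circular speed at r₂: v₂ = √(μ/r₂) = 7.144 km/s.
Transfer-orbit speed at r₂: v_p = √[μ(2/r₂ − 1/a_t)] = 9.566 km/s.
Second burn Δv₂ = |v₂ − v_p| = 2.422 km/s.
Δv = Δv₁ + Δv₂ = 1.323 + 2.422 = 3.745 km/s.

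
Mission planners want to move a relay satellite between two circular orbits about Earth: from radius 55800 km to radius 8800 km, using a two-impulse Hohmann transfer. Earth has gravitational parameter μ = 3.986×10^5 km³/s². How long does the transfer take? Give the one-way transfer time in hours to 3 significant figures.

The Hohmann ellipse has a_t = (r₁ + r₂)/2 = 32300 km.
Transfer time t = π√(a_t³/μ) = π√((32300)³ / 3.986×10^5) = 28886 s.
Converting: 28886 s ÷ 3600 s/hour = 8.02 hours.

t = 8.02 hours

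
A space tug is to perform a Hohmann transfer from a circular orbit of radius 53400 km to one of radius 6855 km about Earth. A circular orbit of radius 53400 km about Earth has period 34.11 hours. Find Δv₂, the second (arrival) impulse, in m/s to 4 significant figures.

From Kepler's third law T² = 4π²r³/μ at r = 53400 km, T = 34.11 hours = 34.11 × 3600 s = 1.22796×10^5 s: μ = 4π²r³/T² = 3.98671×10^5 km³/s².
Semi-major axis of the transfer orbit: a_t = (53400 + 6855)/2 = 30127.5 km.
Circular speed at r = 6855 km: v_c = √(μ/r) = 7.6261 km/s.
Vis-viva on the transfer ellipse at r = 6855 km gives v_t = √[μ(2/r − 1/a_t)] = 10.153 km/s.
Δv₂ = |v_t − v_c| = |10.153 − 7.6261| = 2.527 km/s.

Δv₂ = 2527 m/s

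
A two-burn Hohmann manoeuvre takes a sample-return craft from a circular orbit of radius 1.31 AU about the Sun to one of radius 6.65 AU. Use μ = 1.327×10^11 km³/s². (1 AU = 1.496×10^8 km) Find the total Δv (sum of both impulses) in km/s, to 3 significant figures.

Δv = 12.5 km/s

In km: r₁ = 1.31 × 1.496×10^8 = 1.95976×10^8 km; r₂ = 6.65 × 1.496×10^8 = 9.9484×10^8 km.
Transfer-ellipse semi-major axis a_t = (r₁ + r₂)/2 = (1.95976×10^8 + 9.9484×10^8)/2 = 5.95408×10^8 km.
At r₁ the circular-orbit speed is v₁ = √(μ/r₁) = 26.022 km/s.
On the transfer ellipse at r₁, vis-viva equation gives v_p = √[μ(2/r₁ − 1/a_t)] = 33.636 km/s.
First burn Δv₁ = |v_p − v₁| = 7.614 km/s.
At r₂, v₂ = √(μ/r₂) = 11.549 km/s.
Transfer-orbit speed at r₂: v_a = √[μ(2/r₂ − 1/a_t)] = 6.6260 km/s.
Second burn Δv₂ = |v₂ − v_a| = 4.923 km/s.
Total Δv = Δv₁ + Δv₂ = 12.54 km/s.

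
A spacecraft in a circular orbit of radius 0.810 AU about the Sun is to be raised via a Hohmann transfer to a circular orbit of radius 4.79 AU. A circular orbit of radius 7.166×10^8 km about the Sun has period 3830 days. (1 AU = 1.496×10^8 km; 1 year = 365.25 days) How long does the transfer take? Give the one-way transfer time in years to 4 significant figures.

From Kepler's third law T² = 4π²r³/μ at r = 7.166×10^8 km, T = 3830 days = 3830 × 86400 s = 3.30912×10^8 s: μ = 4π²r³/T² = 1.32668×10^11 km³/s².
In km: r₁ = 0.810 × 1.496×10^8 = 1.21176×10^8 km; r₂ = 4.79 × 1.496×10^8 = 7.16584×10^8 km.
Semi-major axis of the transfer orbit: a_t = (1.21176×10^8 + 7.16584×10^8)/2 = 4.1888×10^8 km.
Half the transfer-orbit period gives t = π√(a_t³/μ) = 7.394×10^7 s.
Converting: 7.394×10^7 s ÷ 3.15576×10^7 s/year (365.25 × 86400) = 2.343 years.

t = 2.343 years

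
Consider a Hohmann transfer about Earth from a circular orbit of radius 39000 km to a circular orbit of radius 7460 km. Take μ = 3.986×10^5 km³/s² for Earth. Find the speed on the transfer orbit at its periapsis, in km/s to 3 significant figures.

v = 9.47 km/s

Transfer-ellipse semi-major axis a_t = (r₁ + r₂)/2 = (39000 + 7460)/2 = 23230 km.
At periapsis, r = 7460 km.
Vis-viva: v = √[μ(2/r − 1/a_t)] = √[3.986×10^5 × (2/7460 − 1/23230)] = 9.471 km/s.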